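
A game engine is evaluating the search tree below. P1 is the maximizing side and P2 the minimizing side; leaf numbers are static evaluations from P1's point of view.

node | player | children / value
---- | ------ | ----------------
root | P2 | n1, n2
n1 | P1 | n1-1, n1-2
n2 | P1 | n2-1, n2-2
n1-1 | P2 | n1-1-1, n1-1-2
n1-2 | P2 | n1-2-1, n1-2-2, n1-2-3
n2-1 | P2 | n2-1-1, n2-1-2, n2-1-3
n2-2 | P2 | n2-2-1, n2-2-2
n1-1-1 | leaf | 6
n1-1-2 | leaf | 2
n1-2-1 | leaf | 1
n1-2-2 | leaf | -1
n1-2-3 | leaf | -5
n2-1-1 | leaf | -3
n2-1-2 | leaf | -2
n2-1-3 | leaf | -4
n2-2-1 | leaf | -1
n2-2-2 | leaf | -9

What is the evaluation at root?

-4

n1-1 (P2): min(6, 2) = 2
n1-2 (P2): min(1, -1, -5) = -5
n1 (P1): max(2, -5) = 2
n2-1 (P2): min(-3, -2, -4) = -4
n2-2 (P2): min(-1, -9) = -9
n2 (P1): max(-4, -9) = -4
root (P2): min(2, -4) = -4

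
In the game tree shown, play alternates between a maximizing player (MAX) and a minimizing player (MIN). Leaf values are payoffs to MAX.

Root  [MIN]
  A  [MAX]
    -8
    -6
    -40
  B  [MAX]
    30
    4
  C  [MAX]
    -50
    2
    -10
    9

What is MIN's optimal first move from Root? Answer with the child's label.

A (MAX): max(-8, -6, -40) = -6
B (MAX): max(30, 4) = 30
C (MAX): max(-50, 2, -10, 9) = 9
Root (MIN): min(-6, 30, 9) = -6
MIN at Root wants the lowest of {A=-6, B=30, C=9}, so chooses A.

A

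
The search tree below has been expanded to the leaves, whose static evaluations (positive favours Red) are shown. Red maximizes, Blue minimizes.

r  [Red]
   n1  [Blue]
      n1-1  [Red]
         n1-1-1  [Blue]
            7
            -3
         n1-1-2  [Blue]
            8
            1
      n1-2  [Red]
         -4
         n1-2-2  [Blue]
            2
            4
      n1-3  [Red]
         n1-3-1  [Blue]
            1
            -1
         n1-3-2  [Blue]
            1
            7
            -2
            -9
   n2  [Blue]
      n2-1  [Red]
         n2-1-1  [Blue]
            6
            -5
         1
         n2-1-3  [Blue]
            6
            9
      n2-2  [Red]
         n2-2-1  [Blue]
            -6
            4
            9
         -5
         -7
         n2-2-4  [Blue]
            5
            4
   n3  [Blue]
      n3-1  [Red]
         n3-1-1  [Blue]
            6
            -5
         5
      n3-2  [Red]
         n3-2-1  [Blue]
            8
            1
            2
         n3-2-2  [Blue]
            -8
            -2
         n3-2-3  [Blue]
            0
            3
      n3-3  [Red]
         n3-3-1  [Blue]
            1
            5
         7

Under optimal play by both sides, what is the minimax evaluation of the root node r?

4

n1-1-1 (Blue): min(7, -3) = -3
n1-1-2 (Blue): min(8, 1) = 1
n1-1 (Red): max(-3, 1) = 1
n1-2-2 (Blue): min(2, 4) = 2
n1-2 (Red): max(-4, 2) = 2
n1-3-1 (Blue): min(1, -1) = -1
n1-3-2 (Blue): min(1, 7, -2, -9) = -9
n1-3 (Red): max(-1, -9) = -1
n1 (Blue): min(1, 2, -1) = -1
n2-1-1 (Blue): min(6, -5) = -5
n2-1-3 (Blue): min(6, 9) = 6
n2-1 (Red): max(-5, 1, 6) = 6
n2-2-1 (Blue): min(-6, 4, 9) = -6
n2-2-4 (Blue): min(5, 4) = 4
n2-2 (Red): max(-6, -5, -7, 4) = 4
n2 (Blue): min(6, 4) = 4
n3-1-1 (Blue): min(6, -5) = -5
n3-1 (Red): max(-5, 5) = 5
n3-2-1 (Blue): min(8, 1, 2) = 1
n3-2-2 (Blue): min(-8, -2) = -8
n3-2-3 (Blue): min(0, 3) = 0
n3-2 (Red): max(1, -8, 0) = 1
n3-3-1 (Blue): min(1, 5) = 1
n3-3 (Red): max(1, 7) = 7
n3 (Blue): min(5, 1, 7) = 1
r (Red): max(-1, 4, 1) = 4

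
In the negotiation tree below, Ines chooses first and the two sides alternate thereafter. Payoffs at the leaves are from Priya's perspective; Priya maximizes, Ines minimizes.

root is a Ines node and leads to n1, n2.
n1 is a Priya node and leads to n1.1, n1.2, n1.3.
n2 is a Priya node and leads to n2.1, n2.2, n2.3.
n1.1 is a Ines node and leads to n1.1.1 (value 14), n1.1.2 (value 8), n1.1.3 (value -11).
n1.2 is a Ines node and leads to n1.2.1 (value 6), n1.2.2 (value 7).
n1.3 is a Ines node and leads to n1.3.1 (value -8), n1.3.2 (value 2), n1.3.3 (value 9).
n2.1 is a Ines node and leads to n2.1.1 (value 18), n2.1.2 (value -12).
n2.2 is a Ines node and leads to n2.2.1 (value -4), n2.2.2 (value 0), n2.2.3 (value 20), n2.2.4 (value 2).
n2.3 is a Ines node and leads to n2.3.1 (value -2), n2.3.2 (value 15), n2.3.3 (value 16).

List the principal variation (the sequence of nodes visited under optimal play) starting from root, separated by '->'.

n1.1 (Ines): min(14, 8, -11) = -11
n1.2 (Ines): min(6, 7) = 6
n1.3 (Ines): min(-8, 2, 9) = -8
n1 (Priya): max(-11, 6, -8) = 6
n2.1 (Ines): min(18, -12) = -12
n2.2 (Ines): min(-4, 0, 20, 2) = -4
n2.3 (Ines): min(-2, 15, 16) = -2
n2 (Priya): max(-12, -4, -2) = -2
root (Ines): min(6, -2) = -2
At root, Ines picks n2 (lowest: -2).
At n2, Priya picks n2.3 (highest: -2).
At n2.3, Ines picks n2.3.1 (lowest: -2).
Terminal value -2.

root -> n2 -> n2.3 -> n2.3.1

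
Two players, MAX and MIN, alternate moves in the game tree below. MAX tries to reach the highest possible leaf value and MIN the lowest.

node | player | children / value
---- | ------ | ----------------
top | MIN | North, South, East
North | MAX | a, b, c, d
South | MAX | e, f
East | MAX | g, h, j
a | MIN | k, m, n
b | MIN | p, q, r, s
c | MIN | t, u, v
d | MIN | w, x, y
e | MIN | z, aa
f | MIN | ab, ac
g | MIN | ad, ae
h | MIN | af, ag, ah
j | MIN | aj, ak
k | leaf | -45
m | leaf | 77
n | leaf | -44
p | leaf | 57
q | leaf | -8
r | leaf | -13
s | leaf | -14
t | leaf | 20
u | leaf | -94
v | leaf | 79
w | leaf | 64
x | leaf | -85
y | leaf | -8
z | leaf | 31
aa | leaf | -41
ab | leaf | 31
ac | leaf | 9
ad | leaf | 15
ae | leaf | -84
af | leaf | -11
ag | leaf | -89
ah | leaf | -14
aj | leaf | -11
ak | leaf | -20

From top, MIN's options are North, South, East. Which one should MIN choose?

a (MIN): min(-45, 77, -44) = -45
b (MIN): min(57, -8, -13, -14) = -14
c (MIN): min(20, -94, 79) = -94
d (MIN): min(64, -85, -8) = -85
North (MAX): max(-45, -14, -94, -85) = -14
e (MIN): min(31, -41) = -41
f (MIN): min(31, 9) = 9
South (MAX): max(-41, 9) = 9
g (MIN): min(15, -84) = -84
h (MIN): min(-11, -89, -14) = -89
j (MIN): min(-11, -20) = -20
East (MAX): max(-84, -89, -20) = -20
top (MIN): min(-14, 9, -20) = -20
MIN at top wants the lowest of {North=-14, South=9, East=-20}, so chooses East.

East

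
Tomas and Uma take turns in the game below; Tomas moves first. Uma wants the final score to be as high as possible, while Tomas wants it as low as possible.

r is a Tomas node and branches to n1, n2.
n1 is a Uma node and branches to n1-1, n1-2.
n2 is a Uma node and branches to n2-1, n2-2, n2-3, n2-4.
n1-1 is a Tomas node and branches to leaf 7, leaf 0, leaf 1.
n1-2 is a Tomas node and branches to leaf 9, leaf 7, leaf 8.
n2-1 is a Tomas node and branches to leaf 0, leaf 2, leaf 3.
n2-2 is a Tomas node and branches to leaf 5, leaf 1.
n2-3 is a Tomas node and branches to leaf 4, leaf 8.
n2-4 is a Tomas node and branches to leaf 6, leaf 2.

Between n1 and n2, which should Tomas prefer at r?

n2

n1-1 (Tomas): min(7, 0, 1) = 0
n1-2 (Tomas): min(9, 7, 8) = 7
n1 (Uma): max(0, 7) = 7
n2-1 (Tomas): min(0, 2, 3) = 0
n2-2 (Tomas): min(5, 1) = 1
n2-3 (Tomas): min(4, 8) = 4
n2-4 (Tomas): min(6, 2) = 2
n2 (Uma): max(0, 1, 4, 2) = 4
Tomas prefers the lower value; n1=7, n2=4. n2 is better since 4 < 7.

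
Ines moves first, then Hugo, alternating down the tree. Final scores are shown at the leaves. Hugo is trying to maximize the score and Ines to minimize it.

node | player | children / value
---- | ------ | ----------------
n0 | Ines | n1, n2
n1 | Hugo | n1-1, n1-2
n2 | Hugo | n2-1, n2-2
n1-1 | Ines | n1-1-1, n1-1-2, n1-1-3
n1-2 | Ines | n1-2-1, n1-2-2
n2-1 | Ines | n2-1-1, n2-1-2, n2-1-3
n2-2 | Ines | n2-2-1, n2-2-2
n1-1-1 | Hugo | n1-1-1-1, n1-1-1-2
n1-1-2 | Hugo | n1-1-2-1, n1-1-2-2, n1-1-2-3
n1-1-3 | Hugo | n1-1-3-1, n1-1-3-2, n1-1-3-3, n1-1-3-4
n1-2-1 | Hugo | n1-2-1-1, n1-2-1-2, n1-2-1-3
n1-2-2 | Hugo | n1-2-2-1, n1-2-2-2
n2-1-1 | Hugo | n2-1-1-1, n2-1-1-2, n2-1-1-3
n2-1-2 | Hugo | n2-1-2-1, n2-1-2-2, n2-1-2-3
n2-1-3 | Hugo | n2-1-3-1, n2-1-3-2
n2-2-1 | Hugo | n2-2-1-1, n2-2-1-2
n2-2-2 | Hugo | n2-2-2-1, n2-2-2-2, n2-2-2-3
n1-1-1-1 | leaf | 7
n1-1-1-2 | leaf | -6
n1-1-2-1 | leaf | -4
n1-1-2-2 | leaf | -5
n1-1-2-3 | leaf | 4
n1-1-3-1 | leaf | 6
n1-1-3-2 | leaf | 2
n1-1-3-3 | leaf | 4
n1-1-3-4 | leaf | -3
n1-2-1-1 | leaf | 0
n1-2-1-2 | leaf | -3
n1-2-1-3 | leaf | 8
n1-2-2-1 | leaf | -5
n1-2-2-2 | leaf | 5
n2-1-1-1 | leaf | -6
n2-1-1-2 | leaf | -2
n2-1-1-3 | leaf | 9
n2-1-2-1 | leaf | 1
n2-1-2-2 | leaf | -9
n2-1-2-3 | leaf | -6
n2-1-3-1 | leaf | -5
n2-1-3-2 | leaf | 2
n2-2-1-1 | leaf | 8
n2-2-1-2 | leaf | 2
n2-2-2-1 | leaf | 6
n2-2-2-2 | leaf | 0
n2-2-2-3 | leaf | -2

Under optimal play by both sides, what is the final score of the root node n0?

n1-1-1 (Hugo): max(7, -6) = 7
n1-1-2 (Hugo): max(-4, -5, 4) = 4
n1-1-3 (Hugo): max(6, 2, 4, -3) = 6
n1-1 (Ines): min(7, 4, 6) = 4
n1-2-1 (Hugo): max(0, -3, 8) = 8
n1-2-2 (Hugo): max(-5, 5) = 5
n1-2 (Ines): min(8, 5) = 5
n1 (Hugo): max(4, 5) = 5
n2-1-1 (Hugo): max(-6, -2, 9) = 9
n2-1-2 (Hugo): max(1, -9, -6) = 1
n2-1-3 (Hugo): max(-5, 2) = 2
n2-1 (Ines): min(9, 1, 2) = 1
n2-2-1 (Hugo): max(8, 2) = 8
n2-2-2 (Hugo): max(6, 0, -2) = 6
n2-2 (Ines): min(8, 6) = 6
n2 (Hugo): max(1, 6) = 6
n0 (Ines): min(5, 6) = 5

5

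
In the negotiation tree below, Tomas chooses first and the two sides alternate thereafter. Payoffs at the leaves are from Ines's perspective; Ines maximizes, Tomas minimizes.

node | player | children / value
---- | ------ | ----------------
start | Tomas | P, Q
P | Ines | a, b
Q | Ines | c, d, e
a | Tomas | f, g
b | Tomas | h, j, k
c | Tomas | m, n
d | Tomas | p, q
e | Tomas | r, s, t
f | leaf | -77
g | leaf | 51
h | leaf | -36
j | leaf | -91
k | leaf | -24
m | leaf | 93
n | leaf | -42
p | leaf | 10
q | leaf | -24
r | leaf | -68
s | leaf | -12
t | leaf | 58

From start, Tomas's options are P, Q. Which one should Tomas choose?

P

a (Tomas): min(-77, 51) = -77
b (Tomas): min(-36, -91, -24) = -91
P (Ines): max(-77, -91) = -77
c (Tomas): min(93, -42) = -42
d (Tomas): min(10, -24) = -24
e (Tomas): min(-68, -12, 58) = -68
Q (Ines): max(-42, -24, -68) = -24
start (Tomas): min(-77, -24) = -77
Tomas at start wants the lowest of {P=-77, Q=-24}, so chooses P.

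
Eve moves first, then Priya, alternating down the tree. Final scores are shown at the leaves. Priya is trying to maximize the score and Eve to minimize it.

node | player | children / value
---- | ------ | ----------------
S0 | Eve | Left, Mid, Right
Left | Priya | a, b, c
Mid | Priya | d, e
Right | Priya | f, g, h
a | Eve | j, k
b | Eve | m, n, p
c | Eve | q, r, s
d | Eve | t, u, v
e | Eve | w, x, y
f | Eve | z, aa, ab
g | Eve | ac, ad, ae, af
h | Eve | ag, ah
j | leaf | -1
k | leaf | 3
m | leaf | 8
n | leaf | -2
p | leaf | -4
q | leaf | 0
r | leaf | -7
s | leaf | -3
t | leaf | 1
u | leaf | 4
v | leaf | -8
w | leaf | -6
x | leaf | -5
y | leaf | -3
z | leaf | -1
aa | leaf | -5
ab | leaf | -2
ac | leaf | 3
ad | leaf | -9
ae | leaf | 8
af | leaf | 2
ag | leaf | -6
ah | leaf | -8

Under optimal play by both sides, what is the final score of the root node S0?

a (Eve): min(-1, 3) = -1
b (Eve): min(8, -2, -4) = -4
c (Eve): min(0, -7, -3) = -7
Left (Priya): max(-1, -4, -7) = -1
d (Eve): min(1, 4, -8) = -8
e (Eve): min(-6, -5, -3) = -6
Mid (Priya): max(-8, -6) = -6
f (Eve): min(-1, -5, -2) = -5
g (Eve): min(3, -9, 8, 2) = -9
h (Eve): min(-6, -8) = -8
Right (Priya): max(-5, -9, -8) = -5
S0 (Eve): min(-1, -6, -5) = -6

-6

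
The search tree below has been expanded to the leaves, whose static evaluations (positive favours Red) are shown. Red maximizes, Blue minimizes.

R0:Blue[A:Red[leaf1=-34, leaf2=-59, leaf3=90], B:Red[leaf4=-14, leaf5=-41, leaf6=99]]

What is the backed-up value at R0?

A (Red): max(-34, -59, 90) = 90
B (Red): max(-14, -41, 99) = 99
R0 (Blue): min(90, 99) = 90

90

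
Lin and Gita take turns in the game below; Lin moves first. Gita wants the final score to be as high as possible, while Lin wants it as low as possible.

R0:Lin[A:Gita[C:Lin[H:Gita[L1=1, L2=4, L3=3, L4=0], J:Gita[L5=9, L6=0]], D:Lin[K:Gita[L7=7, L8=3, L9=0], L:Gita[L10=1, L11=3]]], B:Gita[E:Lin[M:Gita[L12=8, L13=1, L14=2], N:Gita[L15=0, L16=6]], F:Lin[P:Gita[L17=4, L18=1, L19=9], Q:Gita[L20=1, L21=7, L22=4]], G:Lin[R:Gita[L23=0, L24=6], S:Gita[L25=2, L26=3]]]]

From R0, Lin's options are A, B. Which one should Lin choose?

H (Gita): max(1, 4, 3, 0) = 4
J (Gita): max(9, 0) = 9
C (Lin): min(4, 9) = 4
K (Gita): max(7, 3, 0) = 7
L (Gita): max(1, 3) = 3
D (Lin): min(7, 3) = 3
A (Gita): max(4, 3) = 4
M (Gita): max(8, 1, 2) = 8
N (Gita): max(0, 6) = 6
E (Lin): min(8, 6) = 6
P (Gita): max(4, 1, 9) = 9
Q (Gita): max(1, 7, 4) = 7
F (Lin): min(9, 7) = 7
R (Gita): max(0, 6) = 6
S (Gita): max(2, 3) = 3
G (Lin): min(6, 3) = 3
B (Gita): max(6, 7, 3) = 7
R0 (Lin): min(4, 7) = 4
Lin at R0 wants the lowest of {A=4, B=7}, so chooses A.

A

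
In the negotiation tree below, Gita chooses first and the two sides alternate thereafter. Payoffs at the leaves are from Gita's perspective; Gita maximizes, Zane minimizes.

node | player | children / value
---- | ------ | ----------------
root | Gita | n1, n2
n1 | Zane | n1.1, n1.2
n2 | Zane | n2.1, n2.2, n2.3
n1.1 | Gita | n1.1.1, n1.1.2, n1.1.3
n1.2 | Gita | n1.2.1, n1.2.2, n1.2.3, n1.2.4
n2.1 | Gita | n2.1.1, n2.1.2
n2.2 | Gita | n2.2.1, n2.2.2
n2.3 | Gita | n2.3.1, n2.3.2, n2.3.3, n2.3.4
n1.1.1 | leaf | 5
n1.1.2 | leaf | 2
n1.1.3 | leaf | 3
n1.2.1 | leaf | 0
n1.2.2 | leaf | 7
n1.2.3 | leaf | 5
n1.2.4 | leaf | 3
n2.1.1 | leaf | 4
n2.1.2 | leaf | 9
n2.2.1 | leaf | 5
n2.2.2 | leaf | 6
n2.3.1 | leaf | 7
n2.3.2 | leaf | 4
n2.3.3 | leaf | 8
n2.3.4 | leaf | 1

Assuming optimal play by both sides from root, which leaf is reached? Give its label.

n2.2.2

n1.1 (Gita): max(5, 2, 3) = 5
n1.2 (Gita): max(0, 7, 5, 3) = 7
n1 (Zane): min(5, 7) = 5
n2.1 (Gita): max(4, 9) = 9
n2.2 (Gita): max(5, 6) = 6
n2.3 (Gita): max(7, 4, 8, 1) = 8
n2 (Zane): min(9, 6, 8) = 6
root (Gita): max(5, 6) = 6
At root, Gita picks n2 (highest: 6).
At n2, Zane picks n2.2 (lowest: 6).
At n2.2, Gita picks n2.2.2 (highest: 6).
Terminal value 6.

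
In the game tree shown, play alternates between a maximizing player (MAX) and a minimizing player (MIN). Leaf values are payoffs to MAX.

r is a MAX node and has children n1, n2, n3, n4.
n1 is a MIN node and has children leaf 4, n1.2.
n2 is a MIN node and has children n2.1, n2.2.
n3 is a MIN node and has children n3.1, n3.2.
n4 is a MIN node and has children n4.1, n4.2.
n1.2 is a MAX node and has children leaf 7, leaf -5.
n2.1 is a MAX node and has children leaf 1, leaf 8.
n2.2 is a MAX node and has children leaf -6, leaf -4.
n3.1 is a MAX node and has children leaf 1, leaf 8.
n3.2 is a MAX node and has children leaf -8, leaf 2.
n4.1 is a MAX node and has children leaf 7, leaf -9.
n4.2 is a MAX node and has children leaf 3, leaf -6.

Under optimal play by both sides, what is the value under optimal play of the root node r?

4

n1.2 (MAX): max(7, -5) = 7
n1 (MIN): min(4, 7) = 4
n2.1 (MAX): max(1, 8) = 8
n2.2 (MAX): max(-6, -4) = -4
n2 (MIN): min(8, -4) = -4
n3.1 (MAX): max(1, 8) = 8
n3.2 (MAX): max(-8, 2) = 2
n3 (MIN): min(8, 2) = 2
n4.1 (MAX): max(7, -9) = 7
n4.2 (MAX): max(3, -6) = 3
n4 (MIN): min(7, 3) = 3
r (MAX): max(4, -4, 2, 3) = 4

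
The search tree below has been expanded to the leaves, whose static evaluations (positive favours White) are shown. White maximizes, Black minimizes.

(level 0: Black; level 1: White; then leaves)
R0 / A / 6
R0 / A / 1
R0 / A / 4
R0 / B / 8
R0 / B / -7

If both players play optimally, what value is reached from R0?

A (White): max(6, 1, 4) = 6
B (White): max(8, -7) = 8
R0 (Black): min(6, 8) = 6

6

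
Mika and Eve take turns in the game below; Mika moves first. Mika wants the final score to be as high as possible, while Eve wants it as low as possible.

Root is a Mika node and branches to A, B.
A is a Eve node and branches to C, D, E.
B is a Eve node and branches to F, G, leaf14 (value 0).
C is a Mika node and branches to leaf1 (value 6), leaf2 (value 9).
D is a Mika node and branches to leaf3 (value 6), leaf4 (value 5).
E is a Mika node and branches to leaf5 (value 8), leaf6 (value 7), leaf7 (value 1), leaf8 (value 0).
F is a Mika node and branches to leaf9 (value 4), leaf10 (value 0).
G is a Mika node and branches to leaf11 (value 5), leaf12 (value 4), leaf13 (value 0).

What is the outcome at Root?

6

C (Mika): max(6, 9) = 9
D (Mika): max(6, 5) = 6
E (Mika): max(8, 7, 1, 0) = 8
A (Eve): min(9, 6, 8) = 6
F (Mika): max(4, 0) = 4
G (Mika): max(5, 4, 0) = 5
B (Eve): min(4, 5, 0) = 0
Root (Mika): max(6, 0) = 6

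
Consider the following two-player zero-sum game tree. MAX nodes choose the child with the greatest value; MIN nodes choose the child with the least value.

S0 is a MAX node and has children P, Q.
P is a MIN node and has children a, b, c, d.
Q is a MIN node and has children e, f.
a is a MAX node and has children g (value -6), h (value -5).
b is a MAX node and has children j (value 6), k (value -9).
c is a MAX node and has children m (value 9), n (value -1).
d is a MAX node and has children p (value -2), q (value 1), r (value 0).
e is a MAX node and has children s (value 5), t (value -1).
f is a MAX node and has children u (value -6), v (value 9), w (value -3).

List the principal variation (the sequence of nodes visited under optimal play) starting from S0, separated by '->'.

a (MAX): max(-6, -5) = -5
b (MAX): max(6, -9) = 6
c (MAX): max(9, -1) = 9
d (MAX): max(-2, 1, 0) = 1
P (MIN): min(-5, 6, 9, 1) = -5
e (MAX): max(5, -1) = 5
f (MAX): max(-6, 9, -3) = 9
Q (MIN): min(5, 9) = 5
S0 (MAX): max(-5, 5) = 5
At S0, MAX picks Q (highest: 5).
At Q, MIN picks e (lowest: 5).
At e, MAX picks s (highest: 5).
Terminal value 5.

S0 -> Q -> e -> s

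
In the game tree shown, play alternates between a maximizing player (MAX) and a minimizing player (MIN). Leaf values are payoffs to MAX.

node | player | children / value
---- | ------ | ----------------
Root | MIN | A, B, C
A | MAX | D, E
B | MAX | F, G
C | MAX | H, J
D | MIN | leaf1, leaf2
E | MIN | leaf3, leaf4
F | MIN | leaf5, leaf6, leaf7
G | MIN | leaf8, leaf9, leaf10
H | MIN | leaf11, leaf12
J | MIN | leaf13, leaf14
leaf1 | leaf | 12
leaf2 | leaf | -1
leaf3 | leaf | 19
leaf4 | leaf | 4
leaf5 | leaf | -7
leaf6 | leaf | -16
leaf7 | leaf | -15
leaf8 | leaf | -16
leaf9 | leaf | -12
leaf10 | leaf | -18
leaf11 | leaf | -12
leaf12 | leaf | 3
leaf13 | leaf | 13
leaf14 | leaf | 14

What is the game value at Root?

-16

D (MIN): min(12, -1) = -1
E (MIN): min(19, 4) = 4
A (MAX): max(-1, 4) = 4
F (MIN): min(-7, -16, -15) = -16
G (MIN): min(-16, -12, -18) = -18
B (MAX): max(-16, -18) = -16
H (MIN): min(-12, 3) = -12
J (MIN): min(13, 14) = 13
C (MAX): max(-12, 13) = 13
Root (MIN): min(4, -16, 13) = -16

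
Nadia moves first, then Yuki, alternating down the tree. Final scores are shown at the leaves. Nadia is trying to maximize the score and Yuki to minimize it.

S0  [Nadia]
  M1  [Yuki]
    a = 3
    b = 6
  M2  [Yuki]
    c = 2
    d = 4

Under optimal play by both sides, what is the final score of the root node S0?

3

M1 (Yuki): min(3, 6) = 3
M2 (Yuki): min(2, 4) = 2
S0 (Nadia): max(3, 2) = 3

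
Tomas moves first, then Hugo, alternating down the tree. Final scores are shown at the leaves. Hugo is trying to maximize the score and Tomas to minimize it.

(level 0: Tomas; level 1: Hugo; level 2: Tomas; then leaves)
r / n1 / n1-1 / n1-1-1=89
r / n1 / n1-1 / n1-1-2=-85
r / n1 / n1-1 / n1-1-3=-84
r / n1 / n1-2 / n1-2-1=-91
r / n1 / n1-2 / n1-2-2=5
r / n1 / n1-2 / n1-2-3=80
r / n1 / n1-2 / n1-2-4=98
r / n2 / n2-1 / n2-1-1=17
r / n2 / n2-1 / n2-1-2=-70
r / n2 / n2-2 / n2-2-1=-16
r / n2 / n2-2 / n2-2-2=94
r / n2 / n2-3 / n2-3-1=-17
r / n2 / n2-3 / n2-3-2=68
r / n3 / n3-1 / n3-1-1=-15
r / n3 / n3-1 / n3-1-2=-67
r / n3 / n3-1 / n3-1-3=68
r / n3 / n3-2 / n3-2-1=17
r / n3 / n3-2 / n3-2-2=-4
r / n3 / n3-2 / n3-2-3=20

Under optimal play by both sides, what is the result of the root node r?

n1-1 (Tomas): min(89, -85, -84) = -85
n1-2 (Tomas): min(-91, 5, 80, 98) = -91
n1 (Hugo): max(-85, -91) = -85
n2-1 (Tomas): min(17, -70) = -70
n2-2 (Tomas): min(-16, 94) = -16
n2-3 (Tomas): min(-17, 68) = -17
n2 (Hugo): max(-70, -16, -17) = -16
n3-1 (Tomas): min(-15, -67, 68) = -67
n3-2 (Tomas): min(17, -4, 20) = -4
n3 (Hugo): max(-67, -4) = -4
r (Tomas): min(-85, -16, -4) = -85

-85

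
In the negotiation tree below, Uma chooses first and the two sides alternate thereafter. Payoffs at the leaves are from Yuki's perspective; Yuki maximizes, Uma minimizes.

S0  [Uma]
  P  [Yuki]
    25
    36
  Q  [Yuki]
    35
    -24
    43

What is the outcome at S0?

36

P (Yuki): max(25, 36) = 36
Q (Yuki): max(35, -24, 43) = 43
S0 (Uma): min(36, 43) = 36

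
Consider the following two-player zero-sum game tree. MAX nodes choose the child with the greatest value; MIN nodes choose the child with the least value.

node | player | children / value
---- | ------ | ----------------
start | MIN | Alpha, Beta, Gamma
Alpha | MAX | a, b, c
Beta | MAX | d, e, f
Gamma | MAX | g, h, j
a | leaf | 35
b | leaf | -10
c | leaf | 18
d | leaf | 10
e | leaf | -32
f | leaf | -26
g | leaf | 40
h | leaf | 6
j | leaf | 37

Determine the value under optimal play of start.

Alpha (MAX): max(35, -10, 18) = 35
Beta (MAX): max(10, -32, -26) = 10
Gamma (MAX): max(40, 6, 37) = 40
start (MIN): min(35, 10, 40) = 10

10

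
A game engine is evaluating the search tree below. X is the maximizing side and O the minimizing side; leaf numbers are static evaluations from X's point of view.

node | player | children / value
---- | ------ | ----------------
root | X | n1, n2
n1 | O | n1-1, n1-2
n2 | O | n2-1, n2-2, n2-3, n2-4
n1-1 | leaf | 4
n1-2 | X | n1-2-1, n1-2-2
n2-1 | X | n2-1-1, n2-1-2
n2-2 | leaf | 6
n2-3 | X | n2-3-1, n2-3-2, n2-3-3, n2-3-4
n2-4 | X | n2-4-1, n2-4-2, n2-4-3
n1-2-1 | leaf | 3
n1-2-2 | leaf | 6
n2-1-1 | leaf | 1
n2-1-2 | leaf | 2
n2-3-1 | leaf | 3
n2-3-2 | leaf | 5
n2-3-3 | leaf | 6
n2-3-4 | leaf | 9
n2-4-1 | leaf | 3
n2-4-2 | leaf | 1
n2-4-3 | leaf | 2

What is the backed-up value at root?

4

n1-2 (X): max(3, 6) = 6
n1 (O): min(4, 6) = 4
n2-1 (X): max(1, 2) = 2
n2-3 (X): max(3, 5, 6, 9) = 9
n2-4 (X): max(3, 1, 2) = 3
n2 (O): min(2, 6, 9, 3) = 2
root (X): max(4, 2) = 4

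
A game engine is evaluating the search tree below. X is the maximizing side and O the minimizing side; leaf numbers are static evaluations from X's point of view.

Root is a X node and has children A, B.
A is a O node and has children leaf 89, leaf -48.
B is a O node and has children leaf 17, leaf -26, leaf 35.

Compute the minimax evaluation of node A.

-48

A (O): min(89, -48) = -48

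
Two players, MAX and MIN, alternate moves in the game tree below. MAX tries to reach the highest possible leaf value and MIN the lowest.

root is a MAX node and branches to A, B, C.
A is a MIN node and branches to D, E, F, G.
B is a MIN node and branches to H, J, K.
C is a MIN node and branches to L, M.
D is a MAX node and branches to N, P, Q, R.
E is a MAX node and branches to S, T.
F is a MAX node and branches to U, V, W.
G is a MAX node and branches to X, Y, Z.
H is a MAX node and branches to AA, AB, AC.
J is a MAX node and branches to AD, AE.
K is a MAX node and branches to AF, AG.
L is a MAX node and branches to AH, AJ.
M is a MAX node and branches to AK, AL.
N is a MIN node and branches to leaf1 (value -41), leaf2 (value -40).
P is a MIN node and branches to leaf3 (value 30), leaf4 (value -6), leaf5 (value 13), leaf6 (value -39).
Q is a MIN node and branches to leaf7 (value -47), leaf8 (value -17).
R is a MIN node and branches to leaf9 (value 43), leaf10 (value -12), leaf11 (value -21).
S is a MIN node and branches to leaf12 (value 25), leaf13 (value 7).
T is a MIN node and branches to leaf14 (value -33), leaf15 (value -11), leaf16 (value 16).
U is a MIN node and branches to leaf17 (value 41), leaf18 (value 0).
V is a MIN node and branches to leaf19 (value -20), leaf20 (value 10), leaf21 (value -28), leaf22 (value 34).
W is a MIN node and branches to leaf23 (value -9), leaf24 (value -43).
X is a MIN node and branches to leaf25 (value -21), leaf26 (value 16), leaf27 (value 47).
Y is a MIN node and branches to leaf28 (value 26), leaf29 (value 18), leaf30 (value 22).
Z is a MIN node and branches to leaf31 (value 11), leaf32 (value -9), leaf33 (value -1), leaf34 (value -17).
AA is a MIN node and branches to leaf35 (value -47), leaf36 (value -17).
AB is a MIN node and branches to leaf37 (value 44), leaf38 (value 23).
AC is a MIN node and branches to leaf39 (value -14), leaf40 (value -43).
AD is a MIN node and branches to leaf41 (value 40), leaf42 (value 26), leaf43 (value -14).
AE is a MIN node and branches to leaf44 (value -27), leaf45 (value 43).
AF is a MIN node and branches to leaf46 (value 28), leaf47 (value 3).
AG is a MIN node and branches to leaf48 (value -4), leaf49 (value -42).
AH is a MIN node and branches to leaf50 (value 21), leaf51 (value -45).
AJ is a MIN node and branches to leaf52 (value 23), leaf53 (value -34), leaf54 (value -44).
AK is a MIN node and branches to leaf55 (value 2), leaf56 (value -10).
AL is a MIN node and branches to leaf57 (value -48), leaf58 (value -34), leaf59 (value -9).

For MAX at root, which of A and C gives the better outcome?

A

N (MIN): min(-41, -40) = -41
P (MIN): min(30, -6, 13, -39) = -39
Q (MIN): min(-47, -17) = -47
R (MIN): min(43, -12, -21) = -21
D (MAX): max(-41, -39, -47, -21) = -21
S (MIN): min(25, 7) = 7
T (MIN): min(-33, -11, 16) = -33
E (MAX): max(7, -33) = 7
U (MIN): min(41, 0) = 0
V (MIN): min(-20, 10, -28, 34) = -28
W (MIN): min(-9, -43) = -43
F (MAX): max(0, -28, -43) = 0
X (MIN): min(-21, 16, 47) = -21
Y (MIN): min(26, 18, 22) = 18
Z (MIN): min(11, -9, -1, -17) = -17
G (MAX): max(-21, 18, -17) = 18
A (MIN): min(-21, 7, 0, 18) = -21
AH (MIN): min(21, -45) = -45
AJ (MIN): min(23, -34, -44) = -44
L (MAX): max(-45, -44) = -44
AK (MIN): min(2, -10) = -10
AL (MIN): min(-48, -34, -9) = -48
M (MAX): max(-10, -48) = -10
C (MIN): min(-44, -10) = -44
MAX prefers the higher value; A=-21, C=-44. A is better since -21 > -44.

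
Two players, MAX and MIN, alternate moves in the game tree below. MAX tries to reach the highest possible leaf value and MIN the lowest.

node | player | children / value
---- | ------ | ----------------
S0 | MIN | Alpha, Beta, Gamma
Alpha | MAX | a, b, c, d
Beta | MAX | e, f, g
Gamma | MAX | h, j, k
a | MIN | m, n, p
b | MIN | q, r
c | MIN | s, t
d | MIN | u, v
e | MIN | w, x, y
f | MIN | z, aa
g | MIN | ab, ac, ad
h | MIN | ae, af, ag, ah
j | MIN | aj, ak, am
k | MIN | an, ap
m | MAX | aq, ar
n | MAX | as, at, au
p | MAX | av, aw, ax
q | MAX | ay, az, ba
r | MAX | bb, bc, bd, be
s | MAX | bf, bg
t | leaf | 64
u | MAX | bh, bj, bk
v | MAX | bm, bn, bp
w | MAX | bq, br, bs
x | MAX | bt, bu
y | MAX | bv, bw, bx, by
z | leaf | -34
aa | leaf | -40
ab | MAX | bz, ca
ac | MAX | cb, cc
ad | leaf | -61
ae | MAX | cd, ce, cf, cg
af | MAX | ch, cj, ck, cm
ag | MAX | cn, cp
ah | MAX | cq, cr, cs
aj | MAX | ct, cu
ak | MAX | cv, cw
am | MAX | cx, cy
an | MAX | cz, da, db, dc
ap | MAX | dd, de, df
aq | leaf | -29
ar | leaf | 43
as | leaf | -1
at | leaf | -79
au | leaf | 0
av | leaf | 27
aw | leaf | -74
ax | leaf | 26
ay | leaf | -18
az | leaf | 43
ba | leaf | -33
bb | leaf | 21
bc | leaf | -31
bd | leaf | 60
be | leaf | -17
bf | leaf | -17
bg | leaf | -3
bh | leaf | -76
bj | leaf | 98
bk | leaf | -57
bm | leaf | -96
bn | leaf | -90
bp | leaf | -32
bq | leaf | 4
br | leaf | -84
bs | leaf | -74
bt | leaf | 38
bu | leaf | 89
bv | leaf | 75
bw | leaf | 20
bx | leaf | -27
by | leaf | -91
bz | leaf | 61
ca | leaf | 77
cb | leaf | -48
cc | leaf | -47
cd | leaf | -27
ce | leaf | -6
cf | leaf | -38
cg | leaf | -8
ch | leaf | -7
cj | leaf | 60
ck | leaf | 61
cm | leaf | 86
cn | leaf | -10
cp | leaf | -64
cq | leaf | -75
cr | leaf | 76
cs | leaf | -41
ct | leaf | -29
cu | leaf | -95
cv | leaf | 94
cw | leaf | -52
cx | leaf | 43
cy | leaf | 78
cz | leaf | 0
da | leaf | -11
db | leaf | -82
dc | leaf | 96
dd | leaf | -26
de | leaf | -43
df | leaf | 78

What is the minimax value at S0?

m (MAX): max(-29, 43) = 43
n (MAX): max(-1, -79, 0) = 0
p (MAX): max(27, -74, 26) = 27
a (MIN): min(43, 0, 27) = 0
q (MAX): max(-18, 43, -33) = 43
r (MAX): max(21, -31, 60, -17) = 60
b (MIN): min(43, 60) = 43
s (MAX): max(-17, -3) = -3
c (MIN): min(-3, 64) = -3
u (MAX): max(-76, 98, -57) = 98
v (MAX): max(-96, -90, -32) = -32
d (MIN): min(98, -32) = -32
Alpha (MAX): max(0, 43, -3, -32) = 43
w (MAX): max(4, -84, -74) = 4
x (MAX): max(38, 89) = 89
y (MAX): max(75, 20, -27, -91) = 75
e (MIN): min(4, 89, 75) = 4
f (MIN): min(-34, -40) = -40
ab (MAX): max(61, 77) = 77
ac (MAX): max(-48, -47) = -47
g (MIN): min(77, -47, -61) = -61
Beta (MAX): max(4, -40, -61) = 4
ae (MAX): max(-27, -6, -38, -8) = -6
af (MAX): max(-7, 60, 61, 86) = 86
ag (MAX): max(-10, -64) = -10
ah (MAX): max(-75, 76, -41) = 76
h (MIN): min(-6, 86, -10, 76) = -10
aj (MAX): max(-29, -95) = -29
ak (MAX): max(94, -52) = 94
am (MAX): max(43, 78) = 78
j (MIN): min(-29, 94, 78) = -29
an (MAX): max(0, -11, -82, 96) = 96
ap (MAX): max(-26, -43, 78) = 78
k (MIN): min(96, 78) = 78
Gamma (MAX): max(-10, -29, 78) = 78
S0 (MIN): min(43, 4, 78) = 4

4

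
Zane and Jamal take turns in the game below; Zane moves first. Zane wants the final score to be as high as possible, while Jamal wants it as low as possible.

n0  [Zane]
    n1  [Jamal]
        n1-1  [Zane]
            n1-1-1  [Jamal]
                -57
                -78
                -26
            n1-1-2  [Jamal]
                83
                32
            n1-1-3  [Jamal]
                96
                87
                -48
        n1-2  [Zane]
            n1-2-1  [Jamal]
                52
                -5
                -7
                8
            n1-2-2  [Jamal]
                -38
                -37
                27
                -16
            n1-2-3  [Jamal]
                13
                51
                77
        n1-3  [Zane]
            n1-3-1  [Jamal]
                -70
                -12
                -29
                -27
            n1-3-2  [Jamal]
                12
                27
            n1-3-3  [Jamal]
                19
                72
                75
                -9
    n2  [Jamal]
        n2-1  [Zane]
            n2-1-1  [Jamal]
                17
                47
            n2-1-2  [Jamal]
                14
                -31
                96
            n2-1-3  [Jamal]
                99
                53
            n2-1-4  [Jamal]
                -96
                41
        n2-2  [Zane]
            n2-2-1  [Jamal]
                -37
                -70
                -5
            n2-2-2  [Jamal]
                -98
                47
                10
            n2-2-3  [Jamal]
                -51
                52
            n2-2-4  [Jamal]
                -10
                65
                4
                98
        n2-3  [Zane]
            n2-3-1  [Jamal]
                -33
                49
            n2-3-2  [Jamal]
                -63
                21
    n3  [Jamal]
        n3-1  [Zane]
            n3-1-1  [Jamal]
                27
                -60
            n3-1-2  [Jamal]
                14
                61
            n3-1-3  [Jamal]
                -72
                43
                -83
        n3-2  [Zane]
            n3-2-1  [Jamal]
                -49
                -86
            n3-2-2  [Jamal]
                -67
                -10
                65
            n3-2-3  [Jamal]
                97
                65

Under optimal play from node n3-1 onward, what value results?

14

n3-1-1 (Jamal): min(27, -60) = -60
n3-1-2 (Jamal): min(14, 61) = 14
n3-1-3 (Jamal): min(-72, 43, -83) = -83
n3-1 (Zane): max(-60, 14, -83) = 14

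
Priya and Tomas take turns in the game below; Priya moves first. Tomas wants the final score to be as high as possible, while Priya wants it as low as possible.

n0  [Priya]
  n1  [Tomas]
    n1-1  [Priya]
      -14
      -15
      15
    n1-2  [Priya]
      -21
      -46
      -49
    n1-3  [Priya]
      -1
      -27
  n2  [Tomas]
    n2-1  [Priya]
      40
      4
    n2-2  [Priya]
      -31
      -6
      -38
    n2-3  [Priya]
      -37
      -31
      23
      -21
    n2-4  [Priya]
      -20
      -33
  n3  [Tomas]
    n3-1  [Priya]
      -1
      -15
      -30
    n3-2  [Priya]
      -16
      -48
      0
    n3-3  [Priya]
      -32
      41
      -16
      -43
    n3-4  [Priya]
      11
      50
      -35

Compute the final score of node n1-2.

-49

n1-2 (Priya): min(-21, -46, -49) = -49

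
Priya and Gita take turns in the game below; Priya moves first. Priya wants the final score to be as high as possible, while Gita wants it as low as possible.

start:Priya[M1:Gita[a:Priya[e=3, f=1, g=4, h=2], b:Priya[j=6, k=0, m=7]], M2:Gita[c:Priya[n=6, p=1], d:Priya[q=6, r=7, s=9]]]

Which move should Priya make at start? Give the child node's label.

a (Priya): max(3, 1, 4, 2) = 4
b (Priya): max(6, 0, 7) = 7
M1 (Gita): min(4, 7) = 4
c (Priya): max(6, 1) = 6
d (Priya): max(6, 7, 9) = 9
M2 (Gita): min(6, 9) = 6
start (Priya): max(4, 6) = 6
Priya at start wants the highest of {M1=4, M2=6}, so chooses M2.

M2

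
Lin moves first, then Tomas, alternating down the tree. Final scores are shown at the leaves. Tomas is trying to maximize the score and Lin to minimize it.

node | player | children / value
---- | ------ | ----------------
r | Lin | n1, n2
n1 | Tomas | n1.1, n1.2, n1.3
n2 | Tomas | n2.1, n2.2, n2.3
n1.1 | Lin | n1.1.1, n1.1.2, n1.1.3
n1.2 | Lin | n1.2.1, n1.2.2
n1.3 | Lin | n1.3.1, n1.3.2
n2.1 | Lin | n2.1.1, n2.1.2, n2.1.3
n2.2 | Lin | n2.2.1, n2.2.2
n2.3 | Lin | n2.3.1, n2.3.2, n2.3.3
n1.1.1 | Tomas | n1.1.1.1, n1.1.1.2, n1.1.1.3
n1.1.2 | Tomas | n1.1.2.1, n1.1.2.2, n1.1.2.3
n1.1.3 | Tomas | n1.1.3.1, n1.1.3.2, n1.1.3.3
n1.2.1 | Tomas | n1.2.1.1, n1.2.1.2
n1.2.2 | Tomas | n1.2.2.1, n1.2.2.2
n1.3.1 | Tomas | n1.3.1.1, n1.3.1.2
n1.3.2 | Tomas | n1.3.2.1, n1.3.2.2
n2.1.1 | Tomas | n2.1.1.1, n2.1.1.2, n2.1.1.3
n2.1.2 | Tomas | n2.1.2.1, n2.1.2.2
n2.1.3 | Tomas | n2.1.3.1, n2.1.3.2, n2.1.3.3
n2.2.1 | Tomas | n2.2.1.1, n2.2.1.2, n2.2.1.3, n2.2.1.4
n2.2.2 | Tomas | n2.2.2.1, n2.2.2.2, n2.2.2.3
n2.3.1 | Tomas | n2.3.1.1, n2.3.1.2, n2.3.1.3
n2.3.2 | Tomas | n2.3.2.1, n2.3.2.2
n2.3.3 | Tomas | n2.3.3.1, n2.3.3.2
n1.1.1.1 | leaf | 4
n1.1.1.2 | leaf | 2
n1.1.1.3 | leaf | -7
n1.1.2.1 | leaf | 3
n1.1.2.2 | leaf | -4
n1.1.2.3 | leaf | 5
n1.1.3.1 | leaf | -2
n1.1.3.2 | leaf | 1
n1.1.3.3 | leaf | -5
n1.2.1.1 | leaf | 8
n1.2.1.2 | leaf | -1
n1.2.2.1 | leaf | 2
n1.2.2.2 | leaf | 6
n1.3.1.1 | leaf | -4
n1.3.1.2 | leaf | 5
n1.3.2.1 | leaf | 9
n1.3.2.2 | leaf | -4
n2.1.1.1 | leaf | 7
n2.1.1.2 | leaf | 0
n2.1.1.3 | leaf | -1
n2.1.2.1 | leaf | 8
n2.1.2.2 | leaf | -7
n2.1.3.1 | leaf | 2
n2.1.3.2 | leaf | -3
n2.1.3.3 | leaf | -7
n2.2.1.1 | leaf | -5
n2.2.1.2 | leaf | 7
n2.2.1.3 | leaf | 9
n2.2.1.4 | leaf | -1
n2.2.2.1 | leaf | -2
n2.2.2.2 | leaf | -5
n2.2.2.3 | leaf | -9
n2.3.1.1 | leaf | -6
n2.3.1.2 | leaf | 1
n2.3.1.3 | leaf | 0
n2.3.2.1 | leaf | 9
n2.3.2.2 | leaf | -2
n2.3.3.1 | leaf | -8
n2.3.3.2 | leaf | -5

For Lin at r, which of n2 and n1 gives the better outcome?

n2

n2.1.1 (Tomas): max(7, 0, -1) = 7
n2.1.2 (Tomas): max(8, -7) = 8
n2.1.3 (Tomas): max(2, -3, -7) = 2
n2.1 (Lin): min(7, 8, 2) = 2
n2.2.1 (Tomas): max(-5, 7, 9, -1) = 9
n2.2.2 (Tomas): max(-2, -5, -9) = -2
n2.2 (Lin): min(9, -2) = -2
n2.3.1 (Tomas): max(-6, 1, 0) = 1
n2.3.2 (Tomas): max(9, -2) = 9
n2.3.3 (Tomas): max(-8, -5) = -5
n2.3 (Lin): min(1, 9, -5) = -5
n2 (Tomas): max(2, -2, -5) = 2
n1.1.1 (Tomas): max(4, 2, -7) = 4
n1.1.2 (Tomas): max(3, -4, 5) = 5
n1.1.3 (Tomas): max(-2, 1, -5) = 1
n1.1 (Lin): min(4, 5, 1) = 1
n1.2.1 (Tomas): max(8, -1) = 8
n1.2.2 (Tomas): max(2, 6) = 6
n1.2 (Lin): min(8, 6) = 6
n1.3.1 (Tomas): max(-4, 5) = 5
n1.3.2 (Tomas): max(9, -4) = 9
n1.3 (Lin): min(5, 9) = 5
n1 (Tomas): max(1, 6, 5) = 6
Lin prefers the lower value; n2=2, n1=6. n2 is better since 2 < 6.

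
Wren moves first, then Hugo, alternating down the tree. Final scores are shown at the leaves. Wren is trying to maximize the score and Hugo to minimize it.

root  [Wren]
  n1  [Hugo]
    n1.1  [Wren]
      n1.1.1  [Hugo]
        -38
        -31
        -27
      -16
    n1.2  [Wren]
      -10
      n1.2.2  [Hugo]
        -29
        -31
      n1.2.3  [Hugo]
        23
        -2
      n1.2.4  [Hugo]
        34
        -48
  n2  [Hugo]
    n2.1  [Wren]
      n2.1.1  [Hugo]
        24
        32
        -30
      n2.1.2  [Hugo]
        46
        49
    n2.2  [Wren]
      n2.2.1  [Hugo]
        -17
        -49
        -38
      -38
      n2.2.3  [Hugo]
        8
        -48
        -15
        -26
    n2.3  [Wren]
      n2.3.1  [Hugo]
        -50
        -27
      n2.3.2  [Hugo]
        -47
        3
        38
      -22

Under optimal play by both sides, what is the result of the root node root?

-16

n1.1.1 (Hugo): min(-38, -31, -27) = -38
n1.1 (Wren): max(-38, -16) = -16
n1.2.2 (Hugo): min(-29, -31) = -31
n1.2.3 (Hugo): min(23, -2) = -2
n1.2.4 (Hugo): min(34, -48) = -48
n1.2 (Wren): max(-10, -31, -2, -48) = -2
n1 (Hugo): min(-16, -2) = -16
n2.1.1 (Hugo): min(24, 32, -30) = -30
n2.1.2 (Hugo): min(46, 49) = 46
n2.1 (Wren): max(-30, 46) = 46
n2.2.1 (Hugo): min(-17, -49, -38) = -49
n2.2.3 (Hugo): min(8, -48, -15, -26) = -48
n2.2 (Wren): max(-49, -38, -48) = -38
n2.3.1 (Hugo): min(-50, -27) = -50
n2.3.2 (Hugo): min(-47, 3, 38) = -47
n2.3 (Wren): max(-50, -47, -22) = -22
n2 (Hugo): min(46, -38, -22) = -38
root (Wren): max(-16, -38) = -16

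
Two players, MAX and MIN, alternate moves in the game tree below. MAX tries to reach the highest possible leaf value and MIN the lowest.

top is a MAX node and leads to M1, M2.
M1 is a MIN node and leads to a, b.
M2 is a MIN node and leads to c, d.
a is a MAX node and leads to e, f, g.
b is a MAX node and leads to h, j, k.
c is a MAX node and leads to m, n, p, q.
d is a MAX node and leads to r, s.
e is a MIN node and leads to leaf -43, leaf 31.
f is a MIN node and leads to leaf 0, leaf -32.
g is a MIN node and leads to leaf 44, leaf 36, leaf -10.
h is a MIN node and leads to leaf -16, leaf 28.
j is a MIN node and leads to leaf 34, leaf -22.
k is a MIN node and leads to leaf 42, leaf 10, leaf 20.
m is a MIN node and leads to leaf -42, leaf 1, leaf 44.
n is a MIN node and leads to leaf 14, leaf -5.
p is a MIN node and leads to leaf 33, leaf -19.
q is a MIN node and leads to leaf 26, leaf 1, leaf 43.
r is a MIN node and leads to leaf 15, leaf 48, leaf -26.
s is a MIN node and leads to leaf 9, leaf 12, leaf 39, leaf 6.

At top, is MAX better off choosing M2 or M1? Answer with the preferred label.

M2

m (MIN): min(-42, 1, 44) = -42
n (MIN): min(14, -5) = -5
p (MIN): min(33, -19) = -19
q (MIN): min(26, 1, 43) = 1
c (MAX): max(-42, -5, -19, 1) = 1
r (MIN): min(15, 48, -26) = -26
s (MIN): min(9, 12, 39, 6) = 6
d (MAX): max(-26, 6) = 6
M2 (MIN): min(1, 6) = 1
e (MIN): min(-43, 31) = -43
f (MIN): min(0, -32) = -32
g (MIN): min(44, 36, -10) = -10
a (MAX): max(-43, -32, -10) = -10
h (MIN): min(-16, 28) = -16
j (MIN): min(34, -22) = -22
k (MIN): min(42, 10, 20) = 10
b (MAX): max(-16, -22, 10) = 10
M1 (MIN): min(-10, 10) = -10
MAX prefers the higher value; M2=1, M1=-10. M2 is better since 1 > -10.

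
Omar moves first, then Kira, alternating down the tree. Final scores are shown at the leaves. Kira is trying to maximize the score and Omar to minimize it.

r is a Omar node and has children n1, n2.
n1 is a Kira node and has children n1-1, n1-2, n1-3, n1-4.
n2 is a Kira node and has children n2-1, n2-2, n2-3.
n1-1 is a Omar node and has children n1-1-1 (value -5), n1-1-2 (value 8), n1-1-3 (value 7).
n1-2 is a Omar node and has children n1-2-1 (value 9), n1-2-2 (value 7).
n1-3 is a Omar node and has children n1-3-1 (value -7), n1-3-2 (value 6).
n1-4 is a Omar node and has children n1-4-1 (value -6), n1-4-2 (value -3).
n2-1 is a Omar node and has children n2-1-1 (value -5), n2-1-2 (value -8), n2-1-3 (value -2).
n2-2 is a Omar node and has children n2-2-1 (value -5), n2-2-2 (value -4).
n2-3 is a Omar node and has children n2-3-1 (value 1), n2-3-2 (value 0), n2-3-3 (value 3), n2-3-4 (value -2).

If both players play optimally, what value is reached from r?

n1-1 (Omar): min(-5, 8, 7) = -5
n1-2 (Omar): min(9, 7) = 7
n1-3 (Omar): min(-7, 6) = -7
n1-4 (Omar): min(-6, -3) = -6
n1 (Kira): max(-5, 7, -7, -6) = 7
n2-1 (Omar): min(-5, -8, -2) = -8
n2-2 (Omar): min(-5, -4) = -5
n2-3 (Omar): min(1, 0, 3, -2) = -2
n2 (Kira): max(-8, -5, -2) = -2
r (Omar): min(7, -2) = -2

-2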